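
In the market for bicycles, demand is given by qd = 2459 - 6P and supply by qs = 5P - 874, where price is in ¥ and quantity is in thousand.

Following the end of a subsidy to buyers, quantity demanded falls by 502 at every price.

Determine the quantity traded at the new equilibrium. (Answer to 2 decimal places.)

412.82

Solve the original market: 2459 - 6P = 5P - 874, hence P = 303 and q = 641.
The new curves are qd = 1957 - 6P (demand) and qs = 5P - 874 (supply).
Clearing the new market: 1957 - 6P = 5P - 874, so P = 2831/11 ≈ 257.3636 and q = 4541/11 ≈ 412.8182.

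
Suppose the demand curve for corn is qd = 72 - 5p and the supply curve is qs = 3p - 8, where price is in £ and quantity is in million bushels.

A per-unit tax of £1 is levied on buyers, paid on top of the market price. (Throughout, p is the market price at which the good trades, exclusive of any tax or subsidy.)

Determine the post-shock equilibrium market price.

Original equilibrium: 72 - 5p = 3p - 8 gives 80 = 8p, so p = 10 and q = 22.
Since buyers pay the price plus the tax, the effective demand curve becomes qd = 67 - 5p.
Clearing the new market: 67 - 5p = 3p - 8, so p = 9.375 and q = 20.125.

9.375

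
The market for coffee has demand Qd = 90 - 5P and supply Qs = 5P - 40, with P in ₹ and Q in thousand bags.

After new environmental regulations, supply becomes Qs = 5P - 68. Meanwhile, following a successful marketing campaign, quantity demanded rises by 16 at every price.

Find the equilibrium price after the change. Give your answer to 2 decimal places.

17.40

Original equilibrium: 90 - 5P = 5P - 40 gives 130 = 10P, so P = 13 and Q = 25.
After the shift, demand is Qd = 106 - 5P and supply is Qs = 5P - 68.
Setting them equal: 106 - 5P = 5P - 68 → 174 = 10P, so P = 17.4 and Q = 19.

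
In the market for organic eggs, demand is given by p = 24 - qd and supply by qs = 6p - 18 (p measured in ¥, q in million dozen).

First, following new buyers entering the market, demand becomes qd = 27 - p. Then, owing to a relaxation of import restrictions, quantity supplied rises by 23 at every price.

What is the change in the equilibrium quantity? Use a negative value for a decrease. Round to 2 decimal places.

+5.86

Original equilibrium: 24 - p = 6p - 18 gives 42 = 7p, so p = 6 and q = 18.
The new curves are qd = 27 - p (demand) and qs = 6p + 5 (supply).
Clearing the new market: 27 - p = 6p + 5, so p = 22/7 ≈ 3.1429 and q = 167/7 ≈ 23.8571.
Δq = 23.8571 − 18 = +5.86.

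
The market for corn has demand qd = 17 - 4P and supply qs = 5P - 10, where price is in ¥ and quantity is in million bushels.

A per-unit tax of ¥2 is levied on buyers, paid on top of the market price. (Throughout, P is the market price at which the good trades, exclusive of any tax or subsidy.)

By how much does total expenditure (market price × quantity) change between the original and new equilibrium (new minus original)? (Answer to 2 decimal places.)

-13.83

Before the shock: 17 - 4P = 5P - 10 ⇒ 27 = 9P ⇒ P = 3, q = 5.
Since buyers pay the price plus the tax, the effective demand curve becomes qd = 9 - 4P.
Equate the new curves: 9 - 4P = 5P - 10, giving 19 = 9P, P = 19/9 ≈ 2.1111, q = 5/9 ≈ 0.5556.
Expenditure moves from 3×5 = 15 to 2.1111×0.5556 = 1.1728; change = -13.83.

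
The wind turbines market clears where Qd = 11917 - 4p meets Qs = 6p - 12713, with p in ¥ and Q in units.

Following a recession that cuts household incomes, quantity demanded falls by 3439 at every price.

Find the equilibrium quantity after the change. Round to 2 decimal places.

Solve the original market: 11917 - 4p = 6p - 12713, hence p = 2463 and Q = 2065.
The new curves are Qd = 8478 - 4p (demand) and Qs = 6p - 12713 (supply).
Clearing the new market: 8478 - 4p = 6p - 12713, so p = 2119.1 and Q = 1.6.

1.60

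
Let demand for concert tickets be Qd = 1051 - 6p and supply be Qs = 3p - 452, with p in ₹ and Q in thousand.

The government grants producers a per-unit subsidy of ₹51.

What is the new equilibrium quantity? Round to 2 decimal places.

Original equilibrium: 1051 - 6p = 3p - 452 gives 1503 = 9p, so p = 167 and Q = 49.
Since sellers receive the price plus the subsidy, the effective supply curve becomes Qs = 3p - 299.
Setting them equal: 1051 - 6p = 3p - 299 → 1350 = 9p, so p = 150 and Q = 151.

151.00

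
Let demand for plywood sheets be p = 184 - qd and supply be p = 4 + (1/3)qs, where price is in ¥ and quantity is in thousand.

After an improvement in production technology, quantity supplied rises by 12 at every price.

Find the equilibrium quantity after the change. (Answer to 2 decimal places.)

138.00

Before the shock: 184 - p = 3p - 12 ⇒ 196 = 4p ⇒ p = 49, q = 135.
The shock moves the curves to qd = 184 - p and qs = 3p.
Clearing the new market: 184 - p = 3p, so p = 46 and q = 138.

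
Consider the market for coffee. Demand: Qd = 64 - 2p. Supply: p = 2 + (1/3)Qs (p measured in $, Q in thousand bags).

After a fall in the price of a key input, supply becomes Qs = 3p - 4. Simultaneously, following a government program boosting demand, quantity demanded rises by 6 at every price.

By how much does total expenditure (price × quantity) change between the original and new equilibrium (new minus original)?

+93.92

Original equilibrium: 64 - 2p = 3p - 6 gives 70 = 5p, so p = 14 and Q = 36.
After the shift, demand is Qd = 70 - 2p and supply is Qs = 3p - 4.
Setting them equal: 70 - 2p = 3p - 4 → 74 = 5p, so p = 14.8 and Q = 40.4.
Expenditure moves from 14×36 = 504 to 14.8×40.4 = 597.92; change = +93.92.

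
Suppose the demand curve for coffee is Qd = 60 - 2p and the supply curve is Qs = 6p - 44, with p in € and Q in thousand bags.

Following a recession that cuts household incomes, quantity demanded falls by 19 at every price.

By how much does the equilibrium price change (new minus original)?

Solve the original market: 60 - 2p = 6p - 44, hence p = 13 and Q = 34.
The shock moves the curves to Qd = 41 - 2p and Qs = 6p - 44.
Clearing the new market: 41 - 2p = 6p - 44, so p = 10.625 and Q = 19.75.
Δp = 10.625 − 13 = -2.375.

-2.375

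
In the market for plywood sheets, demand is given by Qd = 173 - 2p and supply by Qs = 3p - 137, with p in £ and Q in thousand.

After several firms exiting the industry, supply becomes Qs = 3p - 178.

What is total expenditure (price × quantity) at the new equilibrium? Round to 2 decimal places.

Before the shock: 173 - 2p = 3p - 137 ⇒ 310 = 5p ⇒ p = 62, Q = 49.
The new curves are Qd = 173 - 2p (demand) and Qs = 3p - 178 (supply).
Equate the new curves: 173 - 2p = 3p - 178, giving 351 = 5p, p = 70.2, Q = 32.6.
New expenditure = 70.2 × 32.6 = 2288.52.

2288.52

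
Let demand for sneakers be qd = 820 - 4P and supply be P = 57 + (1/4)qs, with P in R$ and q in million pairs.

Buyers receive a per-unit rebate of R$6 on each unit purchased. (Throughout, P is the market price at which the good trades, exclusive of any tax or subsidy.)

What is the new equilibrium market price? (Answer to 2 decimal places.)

134.00

Original equilibrium: 820 - 4P = 4P - 228 gives 1048 = 8P, so P = 131 and q = 296.
Since buyers' out-of-pocket price is the market price minus the rebate, the effective demand curve becomes qd = 844 - 4P.
Setting them equal: 844 - 4P = 4P - 228 → 1072 = 8P, so P = 134 and q = 308.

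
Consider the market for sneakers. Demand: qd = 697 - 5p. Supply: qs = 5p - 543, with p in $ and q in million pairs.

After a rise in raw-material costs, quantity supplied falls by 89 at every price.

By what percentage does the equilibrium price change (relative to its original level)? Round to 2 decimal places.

+7.18

Before the shock: 697 - 5p = 5p - 543 ⇒ 1240 = 10p ⇒ p = 124, q = 77.
The new curves are qd = 697 - 5p (demand) and qs = 5p - 632 (supply).
Clearing the new market: 697 - 5p = 5p - 632, so p = 132.9 and q = 32.5.
%Δp = (132.9 − 124) / 124 × 100 = +7.18%.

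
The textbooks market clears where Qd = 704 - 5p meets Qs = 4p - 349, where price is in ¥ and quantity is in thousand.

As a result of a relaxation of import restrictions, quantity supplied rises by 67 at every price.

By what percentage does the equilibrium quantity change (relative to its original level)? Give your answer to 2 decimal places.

Initially, 704 - 5p = 4p - 349, so 1053 = 9p and p = 117, Q = 119.
With the change applied: demand Qd = 704 - 5p, supply Qs = 4p - 282.
Equate the new curves: 704 - 5p = 4p - 282, giving 986 = 9p, p = 986/9 ≈ 109.5556, Q = 1406/9 ≈ 156.2222.
%ΔQ = (156.2222 − 119) / 119 × 100 = +31.28%.

+31.28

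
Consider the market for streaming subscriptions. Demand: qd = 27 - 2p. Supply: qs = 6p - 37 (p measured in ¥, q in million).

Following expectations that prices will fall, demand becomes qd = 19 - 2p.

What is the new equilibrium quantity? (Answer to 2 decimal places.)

5.00

Solve the original market: 27 - 2p = 6p - 37, hence p = 8 and q = 11.
The shock moves the curves to qd = 19 - 2p and qs = 6p - 37.
Clearing the new market: 19 - 2p = 6p - 37, so p = 7 and q = 5.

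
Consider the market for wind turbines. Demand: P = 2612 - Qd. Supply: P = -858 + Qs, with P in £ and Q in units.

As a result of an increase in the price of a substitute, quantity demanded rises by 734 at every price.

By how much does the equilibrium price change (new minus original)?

Initially, 2612 - P = P + 858, so 1754 = 2P and P = 877, Q = 1735.
After the shift, demand is Qd = 3346 - P and supply is Qs = P + 858.
Equate the new curves: 3346 - P = P + 858, giving 2488 = 2P, P = 1244, Q = 2102.
ΔP = 1244 − 877 = +367.

+367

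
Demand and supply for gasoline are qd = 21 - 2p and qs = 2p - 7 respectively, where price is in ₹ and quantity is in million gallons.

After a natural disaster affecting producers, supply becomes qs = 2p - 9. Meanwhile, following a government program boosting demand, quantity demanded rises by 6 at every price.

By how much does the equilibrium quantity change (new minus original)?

+2

Initially, 21 - 2p = 2p - 7, so 28 = 4p and p = 7, q = 7.
After the shift, demand is qd = 27 - 2p and supply is qs = 2p - 9.
Equate the new curves: 27 - 2p = 2p - 9, giving 36 = 4p, p = 9, q = 9.
Δq = 9 − 7 = +2.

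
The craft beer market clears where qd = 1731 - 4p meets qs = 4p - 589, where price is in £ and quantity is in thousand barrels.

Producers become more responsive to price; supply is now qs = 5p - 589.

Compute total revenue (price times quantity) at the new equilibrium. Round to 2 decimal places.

Initially, 1731 - 4p = 4p - 589, so 2320 = 8p and p = 290, q = 571.
With the change applied: demand qd = 1731 - 4p, supply qs = 5p - 589.
Equate the new curves: 1731 - 4p = 5p - 589, giving 2320 = 9p, p = 2320/9 ≈ 257.7778, q = 6299/9 ≈ 699.8889.
New expenditure = 257.7778 × 699.8889 = 180415.80.

180415.80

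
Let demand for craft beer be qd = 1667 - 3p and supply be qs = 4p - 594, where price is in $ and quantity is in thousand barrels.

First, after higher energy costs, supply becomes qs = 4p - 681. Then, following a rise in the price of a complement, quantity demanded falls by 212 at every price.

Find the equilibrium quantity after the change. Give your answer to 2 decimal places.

539.57

Initially, 1667 - 3p = 4p - 594, so 2261 = 7p and p = 323, q = 698.
The new curves are qd = 1455 - 3p (demand) and qs = 4p - 681 (supply).
Clearing the new market: 1455 - 3p = 4p - 681, so p = 2136/7 ≈ 305.1429 and q = 3777/7 ≈ 539.5714.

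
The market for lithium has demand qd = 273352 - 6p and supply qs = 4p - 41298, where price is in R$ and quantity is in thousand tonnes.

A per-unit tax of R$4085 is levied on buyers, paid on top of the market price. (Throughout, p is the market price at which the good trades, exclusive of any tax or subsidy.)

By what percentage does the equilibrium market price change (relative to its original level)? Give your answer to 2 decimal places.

Original equilibrium: 273352 - 6p = 4p - 41298 gives 314650 = 10p, so p = 31465 and q = 84562.
Since buyers pay the price plus the tax, the effective demand curve becomes qd = 248842 - 6p.
New equilibrium: 248842 - 6p = 4p - 41298 ⇒ 290140 = 10p ⇒ p = 29014, q = 74758.
%Δp = (29014 − 31465) / 31465 × 100 = -7.79%.

-7.79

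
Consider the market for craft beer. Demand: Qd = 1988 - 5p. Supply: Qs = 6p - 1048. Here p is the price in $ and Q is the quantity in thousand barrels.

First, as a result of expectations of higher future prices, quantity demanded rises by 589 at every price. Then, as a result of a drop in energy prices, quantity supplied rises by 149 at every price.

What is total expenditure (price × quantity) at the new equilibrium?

Original equilibrium: 1988 - 5p = 6p - 1048 gives 3036 = 11p, so p = 276 and Q = 608.
After the shift, demand is Qd = 2577 - 5p and supply is Qs = 6p - 899.
New equilibrium: 2577 - 5p = 6p - 899 ⇒ 3476 = 11p ⇒ p = 316, Q = 997.
New expenditure = 316 × 997 = 315052.

315052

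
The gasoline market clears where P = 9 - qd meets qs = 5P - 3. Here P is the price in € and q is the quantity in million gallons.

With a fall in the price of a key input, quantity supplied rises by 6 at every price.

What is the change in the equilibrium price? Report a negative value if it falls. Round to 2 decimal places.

Before the shock: 9 - P = 5P - 3 ⇒ 12 = 6P ⇒ P = 2, q = 7.
With the change applied: demand qd = 9 - P, supply qs = 5P + 3.
New equilibrium: 9 - P = 5P + 3 ⇒ 6 = 6P ⇒ P = 1, q = 8.
ΔP = 1 − 2 = -1.00.

-1.00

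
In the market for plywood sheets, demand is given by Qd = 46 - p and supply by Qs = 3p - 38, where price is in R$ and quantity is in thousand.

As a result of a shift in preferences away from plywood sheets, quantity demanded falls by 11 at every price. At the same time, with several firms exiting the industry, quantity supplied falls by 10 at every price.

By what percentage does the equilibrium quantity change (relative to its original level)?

-43

Original equilibrium: 46 - p = 3p - 38 gives 84 = 4p, so p = 21 and Q = 25.
The shock moves the curves to Qd = 35 - p and Qs = 3p - 48.
Clearing the new market: 35 - p = 3p - 48, so p = 20.75 and Q = 14.25.
%ΔQ = (14.25 − 25) / 25 × 100 = -43%.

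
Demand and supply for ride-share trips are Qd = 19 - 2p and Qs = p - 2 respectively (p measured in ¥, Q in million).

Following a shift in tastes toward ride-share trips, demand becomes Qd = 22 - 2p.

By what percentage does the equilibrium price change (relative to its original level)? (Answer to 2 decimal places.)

Original equilibrium: 19 - 2p = p - 2 gives 21 = 3p, so p = 7 and Q = 5.
With the change applied: demand Qd = 22 - 2p, supply Qs = p - 2.
New equilibrium: 22 - 2p = p - 2 ⇒ 24 = 3p ⇒ p = 8, Q = 6.
%Δp = (8 − 7) / 7 × 100 = +14.29%.

+14.29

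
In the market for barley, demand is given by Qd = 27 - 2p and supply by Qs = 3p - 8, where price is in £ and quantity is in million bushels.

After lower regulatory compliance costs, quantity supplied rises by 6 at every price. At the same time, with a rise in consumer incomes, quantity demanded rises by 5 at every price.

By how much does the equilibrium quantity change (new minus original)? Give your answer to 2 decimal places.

Solve the original market: 27 - 2p = 3p - 8, hence p = 7 and Q = 13.
After the shift, demand is Qd = 32 - 2p and supply is Qs = 3p - 2.
Clearing the new market: 32 - 2p = 3p - 2, so p = 6.8 and Q = 18.4.
ΔQ = 18.4 − 13 = +5.40.

+5.40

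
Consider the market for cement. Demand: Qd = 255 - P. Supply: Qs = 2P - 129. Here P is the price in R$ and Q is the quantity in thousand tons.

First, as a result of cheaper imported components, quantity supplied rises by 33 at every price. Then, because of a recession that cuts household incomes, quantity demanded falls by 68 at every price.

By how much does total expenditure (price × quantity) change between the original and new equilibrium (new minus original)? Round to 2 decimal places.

-7514.44

Original equilibrium: 255 - P = 2P - 129 gives 384 = 3P, so P = 128 and Q = 127.
With the change applied: demand Qd = 187 - P, supply Qs = 2P - 96.
New equilibrium: 187 - P = 2P - 96 ⇒ 283 = 3P ⇒ P = 283/3 ≈ 94.3333, Q = 278/3 ≈ 92.6667.
Expenditure moves from 128×127 = 16256 to 94.3333×92.6667 = 8741.5556; change = -7514.44.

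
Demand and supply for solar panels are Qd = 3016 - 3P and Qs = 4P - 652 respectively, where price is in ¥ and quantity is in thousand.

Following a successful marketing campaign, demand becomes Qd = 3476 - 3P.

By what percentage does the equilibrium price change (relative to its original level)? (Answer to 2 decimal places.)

+12.54

Original equilibrium: 3016 - 3P = 4P - 652 gives 3668 = 7P, so P = 524 and Q = 1444.
The new curves are Qd = 3476 - 3P (demand) and Qs = 4P - 652 (supply).
Setting them equal: 3476 - 3P = 4P - 652 → 4128 = 7P, so P = 4128/7 ≈ 589.7143 and Q = 11948/7 ≈ 1706.8571.
%ΔP = (589.7143 − 524) / 524 × 100 = +12.54%.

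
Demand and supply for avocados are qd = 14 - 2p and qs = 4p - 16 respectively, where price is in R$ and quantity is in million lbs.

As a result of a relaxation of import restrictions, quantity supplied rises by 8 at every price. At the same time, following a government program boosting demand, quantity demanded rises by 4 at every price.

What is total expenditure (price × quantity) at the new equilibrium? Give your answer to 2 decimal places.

Solve the original market: 14 - 2p = 4p - 16, hence p = 5 and q = 4.
The new curves are qd = 18 - 2p (demand) and qs = 4p - 8 (supply).
Equate the new curves: 18 - 2p = 4p - 8, giving 26 = 6p, p = 13/3 ≈ 4.3333, q = 28/3 ≈ 9.3333.
New expenditure = 4.3333 × 9.3333 = 40.44.

40.44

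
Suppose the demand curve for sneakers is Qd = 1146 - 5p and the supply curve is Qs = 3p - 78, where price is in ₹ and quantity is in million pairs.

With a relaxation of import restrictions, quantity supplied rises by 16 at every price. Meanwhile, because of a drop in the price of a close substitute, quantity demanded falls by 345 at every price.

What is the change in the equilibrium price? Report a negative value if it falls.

Before the shock: 1146 - 5p = 3p - 78 ⇒ 1224 = 8p ⇒ p = 153, Q = 381.
With the change applied: demand Qd = 801 - 5p, supply Qs = 3p - 62.
New equilibrium: 801 - 5p = 3p - 62 ⇒ 863 = 8p ⇒ p = 107.875, Q = 261.625.
Δp = 107.875 − 153 = -45.125.

-45.125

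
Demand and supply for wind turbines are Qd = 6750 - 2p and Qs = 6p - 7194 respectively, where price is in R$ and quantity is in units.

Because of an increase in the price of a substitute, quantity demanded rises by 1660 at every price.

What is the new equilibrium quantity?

4509

Original equilibrium: 6750 - 2p = 6p - 7194 gives 13944 = 8p, so p = 1743 and Q = 3264.
With the change applied: demand Qd = 8410 - 2p, supply Qs = 6p - 7194.
Setting them equal: 8410 - 2p = 6p - 7194 → 15604 = 8p, so p = 1950.5 and Q = 4509.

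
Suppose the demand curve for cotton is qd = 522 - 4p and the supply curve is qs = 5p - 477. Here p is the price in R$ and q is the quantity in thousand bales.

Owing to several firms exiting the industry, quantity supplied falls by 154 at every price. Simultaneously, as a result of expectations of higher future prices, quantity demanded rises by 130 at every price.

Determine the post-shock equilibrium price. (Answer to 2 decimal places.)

142.56

Original equilibrium: 522 - 4p = 5p - 477 gives 999 = 9p, so p = 111 and q = 78.
The new curves are qd = 652 - 4p (demand) and qs = 5p - 631 (supply).
Clearing the new market: 652 - 4p = 5p - 631, so p = 1283/9 ≈ 142.5556 and q = 736/9 ≈ 81.7778.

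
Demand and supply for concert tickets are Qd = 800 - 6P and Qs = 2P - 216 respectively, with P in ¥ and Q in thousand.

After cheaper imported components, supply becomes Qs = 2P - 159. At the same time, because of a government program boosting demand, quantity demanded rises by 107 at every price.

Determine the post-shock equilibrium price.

133.25

Solve the original market: 800 - 6P = 2P - 216, hence P = 127 and Q = 38.
After the shift, demand is Qd = 907 - 6P and supply is Qs = 2P - 159.
New equilibrium: 907 - 6P = 2P - 159 ⇒ 1066 = 8P ⇒ P = 133.25, Q = 107.5.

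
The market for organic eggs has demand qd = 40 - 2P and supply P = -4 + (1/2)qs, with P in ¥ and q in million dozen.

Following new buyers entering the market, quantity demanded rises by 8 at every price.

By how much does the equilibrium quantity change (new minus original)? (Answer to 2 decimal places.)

Initially, 40 - 2P = 2P + 8, so 32 = 4P and P = 8, q = 24.
The shock moves the curves to qd = 48 - 2P and qs = 2P + 8.
Clearing the new market: 48 - 2P = 2P + 8, so P = 10 and q = 28.
Δq = 28 − 24 = +4.00.

+4.00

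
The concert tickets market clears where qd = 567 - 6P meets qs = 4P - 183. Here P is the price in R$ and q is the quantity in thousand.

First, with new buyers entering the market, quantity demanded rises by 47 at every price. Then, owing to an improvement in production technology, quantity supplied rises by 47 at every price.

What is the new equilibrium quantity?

Before the shock: 567 - 6P = 4P - 183 ⇒ 750 = 10P ⇒ P = 75, q = 117.
With the change applied: demand qd = 614 - 6P, supply qs = 4P - 136.
Clearing the new market: 614 - 6P = 4P - 136, so P = 75 and q = 164.

164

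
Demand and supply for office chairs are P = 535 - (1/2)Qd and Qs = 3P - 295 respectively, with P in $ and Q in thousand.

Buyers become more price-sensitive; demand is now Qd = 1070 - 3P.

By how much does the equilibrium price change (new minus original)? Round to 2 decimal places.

-45.50

Initially, 1070 - 2P = 3P - 295, so 1365 = 5P and P = 273, Q = 524.
With the change applied: demand Qd = 1070 - 3P, supply Qs = 3P - 295.
Clearing the new market: 1070 - 3P = 3P - 295, so P = 227.5 and Q = 387.5.
ΔP = 227.5 − 273 = -45.50.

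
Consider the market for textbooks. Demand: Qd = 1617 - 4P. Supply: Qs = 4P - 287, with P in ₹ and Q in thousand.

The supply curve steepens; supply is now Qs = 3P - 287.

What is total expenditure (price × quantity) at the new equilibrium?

143888

Before the shock: 1617 - 4P = 4P - 287 ⇒ 1904 = 8P ⇒ P = 238, Q = 665.
The shock moves the curves to Qd = 1617 - 4P and Qs = 3P - 287.
Clearing the new market: 1617 - 4P = 3P - 287, so P = 272 and Q = 529.
New expenditure = 272 × 529 = 143888.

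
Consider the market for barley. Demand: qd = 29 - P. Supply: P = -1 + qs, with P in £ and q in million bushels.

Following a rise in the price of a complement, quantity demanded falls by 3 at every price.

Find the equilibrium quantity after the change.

13.5

Original equilibrium: 29 - P = P + 1 gives 28 = 2P, so P = 14 and q = 15.
With the change applied: demand qd = 26 - P, supply qs = P + 1.
Clearing the new market: 26 - P = P + 1, so P = 12.5 and q = 13.5.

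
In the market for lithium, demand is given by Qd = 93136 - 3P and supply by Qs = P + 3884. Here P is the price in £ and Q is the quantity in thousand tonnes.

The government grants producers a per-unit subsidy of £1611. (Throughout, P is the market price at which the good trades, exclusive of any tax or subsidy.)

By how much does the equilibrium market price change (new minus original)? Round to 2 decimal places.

Original equilibrium: 93136 - 3P = P + 3884 gives 89252 = 4P, so P = 22313 and Q = 26197.
Since sellers receive the price plus the subsidy, the effective supply curve becomes Qs = P + 5495.
Equate the new curves: 93136 - 3P = P + 5495, giving 87641 = 4P, P = 21910.25, Q = 27405.25.
ΔP = 21910.25 − 22313 = -402.75.

-402.75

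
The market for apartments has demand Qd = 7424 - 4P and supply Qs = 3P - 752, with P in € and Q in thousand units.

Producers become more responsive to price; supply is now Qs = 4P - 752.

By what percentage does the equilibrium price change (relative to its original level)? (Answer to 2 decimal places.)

-12.50

Solve the original market: 7424 - 4P = 3P - 752, hence P = 1168 and Q = 2752.
With the change applied: demand Qd = 7424 - 4P, supply Qs = 4P - 752.
Setting them equal: 7424 - 4P = 4P - 752 → 8176 = 8P, so P = 1022 and Q = 3336.
%ΔP = (1022 − 1168) / 1168 × 100 = -12.50%.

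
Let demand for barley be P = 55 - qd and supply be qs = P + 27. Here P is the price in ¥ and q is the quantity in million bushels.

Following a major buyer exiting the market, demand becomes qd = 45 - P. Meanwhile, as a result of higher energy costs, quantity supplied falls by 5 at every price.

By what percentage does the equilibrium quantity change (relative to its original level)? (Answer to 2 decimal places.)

-18.29

Solve the original market: 55 - P = P + 27, hence P = 14 and q = 41.
The shock moves the curves to qd = 45 - P and qs = P + 22.
Clearing the new market: 45 - P = P + 22, so P = 11.5 and q = 33.5.
%Δq = (33.5 − 41) / 41 × 100 = -18.29%.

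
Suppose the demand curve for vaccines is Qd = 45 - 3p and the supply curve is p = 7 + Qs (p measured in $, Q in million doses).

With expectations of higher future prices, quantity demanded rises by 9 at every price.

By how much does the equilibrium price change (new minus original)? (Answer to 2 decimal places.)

Solve the original market: 45 - 3p = p - 7, hence p = 13 and Q = 6.
With the change applied: demand Qd = 54 - 3p, supply Qs = p - 7.
Clearing the new market: 54 - 3p = p - 7, so p = 15.25 and Q = 8.25.
Δp = 15.25 − 13 = +2.25.

+2.25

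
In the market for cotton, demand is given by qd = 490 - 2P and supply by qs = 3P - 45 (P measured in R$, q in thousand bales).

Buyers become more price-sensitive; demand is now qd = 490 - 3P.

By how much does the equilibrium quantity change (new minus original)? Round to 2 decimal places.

-53.50

Before the shock: 490 - 2P = 3P - 45 ⇒ 535 = 5P ⇒ P = 107, q = 276.
After the shift, demand is qd = 490 - 3P and supply is qs = 3P - 45.
New equilibrium: 490 - 3P = 3P - 45 ⇒ 535 = 6P ⇒ P = 535/6 ≈ 89.1667, q = 222.5.
Δq = 222.5 − 276 = -53.50.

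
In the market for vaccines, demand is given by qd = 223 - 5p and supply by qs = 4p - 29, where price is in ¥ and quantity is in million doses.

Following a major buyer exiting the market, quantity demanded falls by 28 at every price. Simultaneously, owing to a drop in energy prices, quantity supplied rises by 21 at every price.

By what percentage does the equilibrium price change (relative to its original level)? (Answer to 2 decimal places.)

-19.44

Solve the original market: 223 - 5p = 4p - 29, hence p = 28 and q = 83.
The new curves are qd = 195 - 5p (demand) and qs = 4p - 8 (supply).
Setting them equal: 195 - 5p = 4p - 8 → 203 = 9p, so p = 203/9 ≈ 22.5556 and q = 740/9 ≈ 82.2222.
%Δp = (22.5556 − 28) / 28 × 100 = -19.44%.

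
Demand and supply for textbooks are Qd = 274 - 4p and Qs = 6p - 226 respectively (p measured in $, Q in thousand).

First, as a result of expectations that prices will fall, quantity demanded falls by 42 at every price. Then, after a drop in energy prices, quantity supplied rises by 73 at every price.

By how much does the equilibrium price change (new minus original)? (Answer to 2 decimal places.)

Original equilibrium: 274 - 4p = 6p - 226 gives 500 = 10p, so p = 50 and Q = 74.
The new curves are Qd = 232 - 4p (demand) and Qs = 6p - 153 (supply).
New equilibrium: 232 - 4p = 6p - 153 ⇒ 385 = 10p ⇒ p = 38.5, Q = 78.
Δp = 38.5 − 50 = -11.50.

-11.50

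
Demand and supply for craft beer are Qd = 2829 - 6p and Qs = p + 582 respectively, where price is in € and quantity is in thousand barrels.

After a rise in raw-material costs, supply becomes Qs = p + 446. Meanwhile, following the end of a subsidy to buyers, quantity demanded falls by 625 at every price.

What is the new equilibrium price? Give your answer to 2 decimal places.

251.14

Original equilibrium: 2829 - 6p = p + 582 gives 2247 = 7p, so p = 321 and Q = 903.
After the shift, demand is Qd = 2204 - 6p and supply is Qs = p + 446.
Setting them equal: 2204 - 6p = p + 446 → 1758 = 7p, so p = 1758/7 ≈ 251.1429 and Q = 4880/7 ≈ 697.1429.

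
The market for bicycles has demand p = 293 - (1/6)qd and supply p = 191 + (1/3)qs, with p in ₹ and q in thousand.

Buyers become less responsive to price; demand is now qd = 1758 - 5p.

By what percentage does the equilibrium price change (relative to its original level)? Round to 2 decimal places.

Initially, 1758 - 6p = 3p - 573, so 2331 = 9p and p = 259, q = 204.
The shock moves the curves to qd = 1758 - 5p and qs = 3p - 573.
Clearing the new market: 1758 - 5p = 3p - 573, so p = 291.375 and q = 301.125.
%Δp = (291.375 − 259) / 259 × 100 = +12.50%.

+12.50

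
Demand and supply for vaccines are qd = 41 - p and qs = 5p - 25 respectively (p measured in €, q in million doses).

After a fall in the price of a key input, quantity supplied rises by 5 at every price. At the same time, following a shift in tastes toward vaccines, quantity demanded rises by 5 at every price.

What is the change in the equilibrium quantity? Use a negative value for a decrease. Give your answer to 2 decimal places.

Original equilibrium: 41 - p = 5p - 25 gives 66 = 6p, so p = 11 and q = 30.
With the change applied: demand qd = 46 - p, supply qs = 5p - 20.
Clearing the new market: 46 - p = 5p - 20, so p = 11 and q = 35.
Δq = 35 − 30 = +5.00.

+5.00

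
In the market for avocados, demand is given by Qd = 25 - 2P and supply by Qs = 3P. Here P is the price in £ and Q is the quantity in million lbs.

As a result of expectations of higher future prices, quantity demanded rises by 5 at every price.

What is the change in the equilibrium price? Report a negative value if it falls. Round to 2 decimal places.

Original equilibrium: 25 - 2P = 3P gives 25 = 5P, so P = 5 and Q = 15.
With the change applied: demand Qd = 30 - 2P, supply Qs = 3P.
Equate the new curves: 30 - 2P = 3P, giving 30 = 5P, P = 6, Q = 18.
ΔP = 6 − 5 = +1.00.

+1.00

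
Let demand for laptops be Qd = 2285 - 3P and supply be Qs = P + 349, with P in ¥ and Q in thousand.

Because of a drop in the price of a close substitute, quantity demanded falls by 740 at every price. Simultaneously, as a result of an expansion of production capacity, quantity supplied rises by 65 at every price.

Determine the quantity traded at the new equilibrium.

696.75

Original equilibrium: 2285 - 3P = P + 349 gives 1936 = 4P, so P = 484 and Q = 833.
With the change applied: demand Qd = 1545 - 3P, supply Qs = P + 414.
Clearing the new market: 1545 - 3P = P + 414, so P = 282.75 and Q = 696.75.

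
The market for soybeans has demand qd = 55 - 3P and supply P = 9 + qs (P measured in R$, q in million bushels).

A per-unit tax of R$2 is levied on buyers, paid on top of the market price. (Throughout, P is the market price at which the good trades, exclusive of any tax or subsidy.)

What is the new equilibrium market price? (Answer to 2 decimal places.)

Initially, 55 - 3P = P - 9, so 64 = 4P and P = 16, q = 7.
Since buyers pay the price plus the tax, the effective demand curve becomes qd = 49 - 3P.
Equate the new curves: 49 - 3P = P - 9, giving 58 = 4P, P = 14.5, q = 5.5.

14.50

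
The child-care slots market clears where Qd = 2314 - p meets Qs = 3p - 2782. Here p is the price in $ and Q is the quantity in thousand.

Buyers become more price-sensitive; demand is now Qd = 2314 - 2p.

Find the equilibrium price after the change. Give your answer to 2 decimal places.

Initially, 2314 - p = 3p - 2782, so 5096 = 4p and p = 1274, Q = 1040.
With the change applied: demand Qd = 2314 - 2p, supply Qs = 3p - 2782.
Equate the new curves: 2314 - 2p = 3p - 2782, giving 5096 = 5p, p = 1019.2, Q = 275.6.

1019.20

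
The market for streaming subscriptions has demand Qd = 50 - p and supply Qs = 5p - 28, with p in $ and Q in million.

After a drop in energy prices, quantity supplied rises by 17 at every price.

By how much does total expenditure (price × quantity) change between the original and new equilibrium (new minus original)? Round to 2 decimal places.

-76.03

Solve the original market: 50 - p = 5p - 28, hence p = 13 and Q = 37.
The new curves are Qd = 50 - p (demand) and Qs = 5p - 11 (supply).
Equate the new curves: 50 - p = 5p - 11, giving 61 = 6p, p = 61/6 ≈ 10.1667, Q = 239/6 ≈ 39.8333.
Expenditure moves from 13×37 = 481 to 10.1667×39.8333 = 404.9722; change = -76.03.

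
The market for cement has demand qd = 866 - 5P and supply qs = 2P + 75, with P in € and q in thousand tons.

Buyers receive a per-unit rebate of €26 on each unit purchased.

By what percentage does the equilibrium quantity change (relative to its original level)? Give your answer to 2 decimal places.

Before the shock: 866 - 5P = 2P + 75 ⇒ 791 = 7P ⇒ P = 113, q = 301.
Since buyers' out-of-pocket price is the market price minus the rebate, the effective demand curve becomes qd = 996 - 5P.
Equate the new curves: 996 - 5P = 2P + 75, giving 921 = 7P, P = 921/7 ≈ 131.5714, q = 2367/7 ≈ 338.1429.
%Δq = (338.1429 − 301) / 301 × 100 = +12.34%.

+12.34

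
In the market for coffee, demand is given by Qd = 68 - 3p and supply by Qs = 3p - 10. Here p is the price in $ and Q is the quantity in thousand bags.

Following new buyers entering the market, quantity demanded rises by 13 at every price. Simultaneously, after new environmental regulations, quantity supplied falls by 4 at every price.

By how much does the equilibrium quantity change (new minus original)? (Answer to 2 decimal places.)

+4.50

Original equilibrium: 68 - 3p = 3p - 10 gives 78 = 6p, so p = 13 and Q = 29.
The new curves are Qd = 81 - 3p (demand) and Qs = 3p - 14 (supply).
Setting them equal: 81 - 3p = 3p - 14 → 95 = 6p, so p = 95/6 ≈ 15.8333 and Q = 33.5.
ΔQ = 33.5 − 29 = +4.50.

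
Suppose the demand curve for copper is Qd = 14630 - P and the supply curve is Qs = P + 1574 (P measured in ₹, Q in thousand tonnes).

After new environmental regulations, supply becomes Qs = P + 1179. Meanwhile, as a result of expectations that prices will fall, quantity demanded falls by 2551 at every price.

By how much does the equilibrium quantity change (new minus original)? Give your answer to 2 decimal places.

Solve the original market: 14630 - P = P + 1574, hence P = 6528 and Q = 8102.
The shock moves the curves to Qd = 12079 - P and Qs = P + 1179.
New equilibrium: 12079 - P = P + 1179 ⇒ 10900 = 2P ⇒ P = 5450, Q = 6629.
ΔQ = 6629 − 8102 = -1473.00.

-1473.00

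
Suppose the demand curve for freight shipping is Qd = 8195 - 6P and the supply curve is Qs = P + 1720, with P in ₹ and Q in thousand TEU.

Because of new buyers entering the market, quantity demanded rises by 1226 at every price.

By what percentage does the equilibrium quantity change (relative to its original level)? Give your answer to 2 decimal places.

Before the shock: 8195 - 6P = P + 1720 ⇒ 6475 = 7P ⇒ P = 925, Q = 2645.
With the change applied: demand Qd = 9421 - 6P, supply Qs = P + 1720.
Setting them equal: 9421 - 6P = P + 1720 → 7701 = 7P, so P = 7701/7 ≈ 1100.1429 and Q = 19741/7 ≈ 2820.1429.
%ΔQ = (2820.1429 − 2645) / 2645 × 100 = +6.62%.

+6.62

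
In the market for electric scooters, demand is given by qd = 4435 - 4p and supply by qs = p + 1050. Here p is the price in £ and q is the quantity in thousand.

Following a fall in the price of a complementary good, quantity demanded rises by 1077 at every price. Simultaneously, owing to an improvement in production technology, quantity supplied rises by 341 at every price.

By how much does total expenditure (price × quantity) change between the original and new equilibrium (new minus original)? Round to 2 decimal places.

Initially, 4435 - 4p = p + 1050, so 3385 = 5p and p = 677, q = 1727.
With the change applied: demand qd = 5512 - 4p, supply qs = p + 1391.
New equilibrium: 5512 - 4p = p + 1391 ⇒ 4121 = 5p ⇒ p = 824.2, q = 2215.2.
Expenditure moves from 677×1727 = 1169179 to 824.2×2215.2 = 1825767.84; change = +656588.84.

+656588.84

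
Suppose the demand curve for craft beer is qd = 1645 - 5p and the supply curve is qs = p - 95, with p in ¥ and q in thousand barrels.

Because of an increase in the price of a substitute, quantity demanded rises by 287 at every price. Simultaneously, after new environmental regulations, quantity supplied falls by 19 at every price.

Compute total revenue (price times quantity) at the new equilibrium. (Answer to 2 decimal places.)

Solve the original market: 1645 - 5p = p - 95, hence p = 290 and q = 195.
The shock moves the curves to qd = 1932 - 5p and qs = p - 114.
Equate the new curves: 1932 - 5p = p - 114, giving 2046 = 6p, p = 341, q = 227.
New expenditure = 341 × 227 = 77407.00.

77407.00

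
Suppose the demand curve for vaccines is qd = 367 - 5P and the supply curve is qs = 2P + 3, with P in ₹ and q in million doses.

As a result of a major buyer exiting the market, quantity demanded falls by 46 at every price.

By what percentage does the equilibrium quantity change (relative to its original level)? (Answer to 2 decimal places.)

-12.28

Solve the original market: 367 - 5P = 2P + 3, hence P = 52 and q = 107.
With the change applied: demand qd = 321 - 5P, supply qs = 2P + 3.
Clearing the new market: 321 - 5P = 2P + 3, so P = 318/7 ≈ 45.4286 and q = 657/7 ≈ 93.8571.
%Δq = (93.8571 − 107) / 107 × 100 = -12.28%.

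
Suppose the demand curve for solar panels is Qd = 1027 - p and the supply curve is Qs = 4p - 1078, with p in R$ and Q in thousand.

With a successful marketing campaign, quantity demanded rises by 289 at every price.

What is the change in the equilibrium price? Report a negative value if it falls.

Solve the original market: 1027 - p = 4p - 1078, hence p = 421 and Q = 606.
The new curves are Qd = 1316 - p (demand) and Qs = 4p - 1078 (supply).
Equate the new curves: 1316 - p = 4p - 1078, giving 2394 = 5p, p = 478.8, Q = 837.2.
Δp = 478.8 − 421 = +57.8.

+57.8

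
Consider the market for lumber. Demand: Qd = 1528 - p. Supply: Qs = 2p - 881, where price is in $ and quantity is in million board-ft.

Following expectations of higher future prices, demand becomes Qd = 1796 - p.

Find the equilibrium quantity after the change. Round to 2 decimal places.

903.67

Initially, 1528 - p = 2p - 881, so 2409 = 3p and p = 803, Q = 725.
With the change applied: demand Qd = 1796 - p, supply Qs = 2p - 881.
Clearing the new market: 1796 - p = 2p - 881, so p = 2677/3 ≈ 892.3333 and Q = 2711/3 ≈ 903.6667.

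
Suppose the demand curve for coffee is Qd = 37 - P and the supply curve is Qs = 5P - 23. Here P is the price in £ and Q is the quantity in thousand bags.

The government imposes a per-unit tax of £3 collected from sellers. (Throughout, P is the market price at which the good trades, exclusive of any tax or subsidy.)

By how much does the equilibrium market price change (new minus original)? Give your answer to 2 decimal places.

+2.50

Original equilibrium: 37 - P = 5P - 23 gives 60 = 6P, so P = 10 and Q = 27.
Since sellers keep the price net of the tax, the effective supply curve becomes Qs = 5P - 38.
Clearing the new market: 37 - P = 5P - 38, so P = 12.5 and Q = 24.5.
ΔP = 12.5 − 10 = +2.50.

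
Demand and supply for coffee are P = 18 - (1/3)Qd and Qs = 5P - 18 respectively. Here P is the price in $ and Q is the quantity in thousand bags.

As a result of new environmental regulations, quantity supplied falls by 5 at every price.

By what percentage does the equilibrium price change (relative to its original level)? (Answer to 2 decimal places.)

+6.94

Original equilibrium: 54 - 3P = 5P - 18 gives 72 = 8P, so P = 9 and Q = 27.
The shock moves the curves to Qd = 54 - 3P and Qs = 5P - 23.
New equilibrium: 54 - 3P = 5P - 23 ⇒ 77 = 8P ⇒ P = 9.625, Q = 25.125.
%ΔP = (9.625 − 9) / 9 × 100 = +6.94%.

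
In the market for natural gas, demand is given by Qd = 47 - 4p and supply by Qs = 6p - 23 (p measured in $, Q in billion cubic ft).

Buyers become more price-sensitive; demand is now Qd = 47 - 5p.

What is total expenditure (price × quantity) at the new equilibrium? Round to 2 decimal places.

96.61

Before the shock: 47 - 4p = 6p - 23 ⇒ 70 = 10p ⇒ p = 7, Q = 19.
With the change applied: demand Qd = 47 - 5p, supply Qs = 6p - 23.
Clearing the new market: 47 - 5p = 6p - 23, so p = 70/11 ≈ 6.3636 and Q = 167/11 ≈ 15.1818.
New expenditure = 6.3636 × 15.1818 = 96.61.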